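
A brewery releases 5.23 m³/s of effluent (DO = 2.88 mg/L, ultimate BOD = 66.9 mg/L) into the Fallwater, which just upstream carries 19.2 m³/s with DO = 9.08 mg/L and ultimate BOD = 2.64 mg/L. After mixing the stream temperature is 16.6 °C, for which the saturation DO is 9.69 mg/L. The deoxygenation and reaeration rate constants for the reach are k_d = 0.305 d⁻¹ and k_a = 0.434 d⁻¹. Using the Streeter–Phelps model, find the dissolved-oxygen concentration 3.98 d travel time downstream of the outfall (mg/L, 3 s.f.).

Mixed DO = (19.2×9.08 + 5.23×2.88)/(19.2+5.23) = 189.4/24.43 = 7.753 mg/L.
Mixed L₀ = (19.2×2.64 + 5.23×66.9)/(24.43) = 400.6/24.43 = 16.40 mg/L.
Initial deficit D₀ = C_s − DO₀ = 9.69 − 7.753 = 1.937 mg/L.
D(3.98) = [0.305×16.40/(0.434−0.305)](e^(−0.305×3.98) − e^(−0.434×3.98)) + 1.937 e^(−0.434×3.98)
= 38.77 × (0.2970 − 0.1778) + 1.937 × 0.1778 = 4.968 mg/L.
DO = 9.69 − 4.968 = 4.722 mg/L.

DO ≈ 4.72 mg/L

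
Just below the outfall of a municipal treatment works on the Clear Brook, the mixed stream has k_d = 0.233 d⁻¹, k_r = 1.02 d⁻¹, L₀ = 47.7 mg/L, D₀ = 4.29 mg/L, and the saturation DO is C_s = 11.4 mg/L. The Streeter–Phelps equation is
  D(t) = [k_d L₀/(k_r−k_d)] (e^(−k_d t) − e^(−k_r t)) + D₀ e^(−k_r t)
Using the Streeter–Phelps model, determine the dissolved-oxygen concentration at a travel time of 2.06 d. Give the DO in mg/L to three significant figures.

k_d L₀/(k_r−k_d) = 0.233×47.7/(1.02−0.233) = 11.11/0.7870 = 14.12 mg/L.
e^(−k_d t) = e^(−0.233×2.060) = 0.6188; e^(−k_r t) = e^(−1.02×2.060) = 0.1223.
D = 14.12 × (0.6188 − 0.1223) + 4.29 × 0.1223 = 7.011 + 0.5247 = 7.536 mg/L.
DO = C_s − D = 11.4 − 7.536 = 3.864 mg/L.

DO ≈ 3.86 mg/L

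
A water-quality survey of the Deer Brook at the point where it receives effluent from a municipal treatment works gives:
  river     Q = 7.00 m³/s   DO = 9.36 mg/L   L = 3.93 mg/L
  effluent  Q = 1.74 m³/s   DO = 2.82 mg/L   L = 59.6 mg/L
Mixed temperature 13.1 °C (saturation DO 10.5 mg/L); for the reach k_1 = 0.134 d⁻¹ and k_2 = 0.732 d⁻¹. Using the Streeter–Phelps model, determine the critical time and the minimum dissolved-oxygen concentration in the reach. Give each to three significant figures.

t_c ≈ 0.675 d; minimum DO ≈ 7.99 mg/L

Mixed DO = (7.00×9.36 + 1.74×2.82)/(7.00+1.74) = 70.43/8.740 = 8.058 mg/L.
Mixed L₀ = (7.00×3.93 + 1.74×59.6)/(8.740) = 131.2/8.740 = 15.01 mg/L.
Initial deficit D₀ = C_s − DO₀ = 10.5 − 8.058 = 2.442 mg/L.
t_c = (1/0.5980) ln[(0.732/0.134)(1 − 2.442×0.5980/(0.134×15.01))] = 1.672 × ln(1.497) = 0.6751 d.
D_c = (0.134/0.732) × 15.01 × e^(−0.134×0.6751) = 0.1831 × 15.01 × 0.9135 = 2.511 mg/L.
Minimum DO = 10.5 − 2.511 = 7.989 mg/L.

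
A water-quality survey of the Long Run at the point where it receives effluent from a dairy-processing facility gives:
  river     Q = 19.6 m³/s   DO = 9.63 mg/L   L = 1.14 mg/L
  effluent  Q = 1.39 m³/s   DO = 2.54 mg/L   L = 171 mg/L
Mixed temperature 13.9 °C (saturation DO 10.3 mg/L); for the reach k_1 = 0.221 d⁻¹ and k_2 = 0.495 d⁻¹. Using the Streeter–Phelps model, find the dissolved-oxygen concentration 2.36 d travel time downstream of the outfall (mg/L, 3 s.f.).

Mixed DO = (19.6×9.63 + 1.39×2.54)/(19.6+1.39) = 192.3/20.99 = 9.160 mg/L.
Mixed L₀ = (19.6×1.14 + 1.39×171)/(20.99) = 260.0/20.99 = 12.39 mg/L.
Initial deficit D₀ = C_s − DO₀ = 10.3 − 9.160 = 1.140 mg/L.
D(2.36) = [0.221×12.39/(0.495−0.221)](e^(−0.221×2.36) − e^(−0.495×2.36)) + 1.140 e^(−0.495×2.36)
= 9.992 × (0.5936 − 0.3109) + 1.140 × 0.3109 = 3.179 mg/L.
DO = 10.3 − 3.179 = 7.121 mg/L.

DO ≈ 7.12 mg/L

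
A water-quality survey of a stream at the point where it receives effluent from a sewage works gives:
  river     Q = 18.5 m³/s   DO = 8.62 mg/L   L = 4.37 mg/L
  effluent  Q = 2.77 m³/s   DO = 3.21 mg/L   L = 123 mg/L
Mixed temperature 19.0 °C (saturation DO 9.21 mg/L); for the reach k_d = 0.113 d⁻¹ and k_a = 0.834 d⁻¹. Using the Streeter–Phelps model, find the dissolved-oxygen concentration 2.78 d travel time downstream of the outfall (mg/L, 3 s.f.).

Mixed DO = (18.5×8.62 + 2.77×3.21)/(18.5+2.77) = 168.4/21.27 = 7.915 mg/L.
Mixed L₀ = (18.5×4.37 + 2.77×123)/(21.27) = 421.6/21.27 = 19.82 mg/L.
Initial deficit D₀ = C_s − DO₀ = 9.21 − 7.915 = 1.295 mg/L.
D(2.78) = [0.113×19.82/(0.834−0.113)](e^(−0.113×2.78) − e^(−0.834×2.78)) + 1.295 e^(−0.834×2.78)
= 3.106 × (0.7304 − 0.09842) + 1.295 × 0.09842 = 2.091 mg/L.
DO = 9.21 − 2.091 = 7.119 mg/L.

DO ≈ 7.12 mg/L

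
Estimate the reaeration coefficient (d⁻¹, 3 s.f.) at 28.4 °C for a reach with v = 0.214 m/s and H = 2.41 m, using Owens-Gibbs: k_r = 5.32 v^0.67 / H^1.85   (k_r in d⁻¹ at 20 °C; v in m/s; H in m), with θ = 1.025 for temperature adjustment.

k_r(20) = 5.32 × 0.214^0.67 / 2.41^1.85 = 5.32 × 0.3559 / 5.090 = 0.3720 d⁻¹.
k_r(28.4) = 0.3720 × 1.025^(28.4−20) = 0.3720 × 1.230 = 0.4578 d⁻¹.

k_r ≈ 0.458 d⁻¹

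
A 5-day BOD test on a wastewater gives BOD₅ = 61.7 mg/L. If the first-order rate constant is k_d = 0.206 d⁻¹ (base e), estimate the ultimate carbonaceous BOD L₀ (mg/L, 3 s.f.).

L₀ ≈ 96.0 mg/L

BOD₅ = L₀(1 − e^(−5k_d)) ⇒ L₀ = BOD₅ / (1 − e^(−5×0.206))
= 61.7 / (1 − 0.3570) = 61.7 / 0.6430 = 95.96 mg/L.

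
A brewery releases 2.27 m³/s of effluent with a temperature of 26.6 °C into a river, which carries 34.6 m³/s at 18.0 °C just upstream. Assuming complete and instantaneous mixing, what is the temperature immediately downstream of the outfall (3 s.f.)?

Flow-weighted mixing: C = (Q_r C_r + Q_w C_w)/(Q_r + Q_w)
= (34.6×18.0 + 2.27×26.6)/(34.6 + 2.27) = 683.2/36.87 = 18.53 °C.

18.5 °C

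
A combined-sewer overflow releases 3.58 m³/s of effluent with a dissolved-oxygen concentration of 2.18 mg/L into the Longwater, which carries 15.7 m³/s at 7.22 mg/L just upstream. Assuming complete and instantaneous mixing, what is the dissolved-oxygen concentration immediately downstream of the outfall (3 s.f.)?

6.28 mg/L

Flow-weighted mixing: C = (Q_r C_r + Q_w C_w)/(Q_r + Q_w)
= (15.7×7.22 + 3.58×2.18)/(15.7 + 3.58) = 121.2/19.28 = 6.284 mg/L.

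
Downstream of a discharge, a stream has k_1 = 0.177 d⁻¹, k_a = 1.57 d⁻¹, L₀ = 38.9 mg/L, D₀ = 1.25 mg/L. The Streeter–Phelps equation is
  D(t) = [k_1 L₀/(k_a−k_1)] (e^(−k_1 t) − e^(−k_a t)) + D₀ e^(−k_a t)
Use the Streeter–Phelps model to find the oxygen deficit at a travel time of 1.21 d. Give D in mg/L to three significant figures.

k_1 L₀/(k_a−k_1) = 0.177×38.9/(1.57−0.177) = 6.885/1.393 = 4.943 mg/L.
e^(−k_1 t) = e^(−0.177×1.210) = 0.8072; e^(−k_a t) = e^(−1.57×1.210) = 0.1496.
D = 4.943 × (0.8072 − 0.1496) + 1.25 × 0.1496 = 3.250 + 0.1870 = 3.437 mg/L.

D ≈ 3.44 mg/L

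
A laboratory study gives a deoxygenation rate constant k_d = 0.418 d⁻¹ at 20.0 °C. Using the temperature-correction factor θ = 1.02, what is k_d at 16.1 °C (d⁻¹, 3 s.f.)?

k_d ≈ 0.387 d⁻¹

k_d(T₂) = k_d(T₁) · θ^(T₂−T₁) = 0.418 × 1.02^(16.1−20.0)
= 0.418 × 1.02^-3.90 = 0.418 × 0.9257 = 0.3869 d⁻¹.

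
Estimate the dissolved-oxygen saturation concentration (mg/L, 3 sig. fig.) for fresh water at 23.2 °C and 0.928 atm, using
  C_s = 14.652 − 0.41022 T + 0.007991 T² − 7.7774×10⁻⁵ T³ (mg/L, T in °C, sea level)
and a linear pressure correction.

C_s ≈ 7.86 mg/L

At sea level: C_s = 14.652 − 0.41022×23.2 + 0.007991×23.2² − 7.7774×10⁻⁵×23.2³ = 8.465 mg/L.
Pressure correction: C_s' = 8.465 × 0.928 = 7.855 mg/L.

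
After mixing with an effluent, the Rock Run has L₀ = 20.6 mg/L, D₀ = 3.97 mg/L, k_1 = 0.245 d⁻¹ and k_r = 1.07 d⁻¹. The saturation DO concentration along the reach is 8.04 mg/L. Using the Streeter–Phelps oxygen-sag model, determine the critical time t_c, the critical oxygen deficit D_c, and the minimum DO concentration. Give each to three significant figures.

With k_r/k_1 = 4.367 and 1 − D₀(k_r−k_1)/(k_1 L₀) = 0.3511,
t_c = ln(4.367 × 0.3511) / (1.07 − 0.245) = ln(1.533) / 0.8250 = 0.4273/0.8250 = 0.5180 d.
D_c = (k_1/k_r) L₀ e^(−k_1 t_c) = (0.245/1.07) × 20.6 × e^(−0.245×0.5180) = 0.2290 × 20.6 × 0.8808 = 4.155 mg/L.
Minimum DO = C_s − D_c = 8.04 − 4.155 = 3.885 mg/L.

t_c ≈ 0.518 d; D_c ≈ 4.15 mg/L; min DO ≈ 3.89 mg/L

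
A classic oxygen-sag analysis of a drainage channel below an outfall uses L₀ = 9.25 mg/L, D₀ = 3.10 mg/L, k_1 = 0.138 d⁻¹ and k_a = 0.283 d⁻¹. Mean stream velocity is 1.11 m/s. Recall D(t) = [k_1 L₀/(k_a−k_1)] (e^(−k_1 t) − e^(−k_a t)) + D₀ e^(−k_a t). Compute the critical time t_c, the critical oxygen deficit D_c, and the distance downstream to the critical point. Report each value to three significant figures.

With k_a/k_1 = 2.051 and 1 − D₀(k_a−k_1)/(k_1 L₀) = 0.6479,
t_c = ln(2.051 × 0.6479) / (0.283 − 0.138) = ln(1.329) / 0.1450 = 0.2841/0.1450 = 1.959 d.
D_c = (k_1/k_a) L₀ e^(−k_1 t_c) = (0.138/0.283) × 9.25 × e^(−0.138×1.959) = 0.4876 × 9.25 × 0.7631 = 3.442 mg/L.
x_c = v t_c = 1.11 m/s × 1.959 d × 86400 s/d = 187900 m ≈ 188 km.

t_c ≈ 1.96 d; D_c ≈ 3.44 mg/L; x_c ≈ 188 km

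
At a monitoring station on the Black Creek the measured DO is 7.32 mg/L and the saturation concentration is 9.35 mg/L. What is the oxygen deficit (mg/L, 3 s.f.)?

D = C_s − C = 9.35 − 7.32 = 2.03 mg/L.

D ≈ 2.03 mg/L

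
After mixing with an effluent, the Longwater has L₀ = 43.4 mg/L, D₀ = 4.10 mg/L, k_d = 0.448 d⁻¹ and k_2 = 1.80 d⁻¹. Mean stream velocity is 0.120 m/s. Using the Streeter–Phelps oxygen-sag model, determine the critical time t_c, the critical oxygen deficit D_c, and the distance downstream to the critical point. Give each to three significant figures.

t_c ≈ 0.780 d; D_c ≈ 7.61 mg/L; x_c ≈ 8.09 km

t_c = [1/(k_2−k_d)] ln[(k_2/k_d)(1 − D₀(k_2−k_d)/(k_d L₀))]
= [1/(1.80−0.448)] ln[(1.80/0.448)(1 − 4.10×1.352/(0.448×43.4))]
= (1/1.352) ln[4.018 × 0.7149] = 0.7396 × ln(2.872) = 0.7396 × 1.055 = 0.7804 d.
D_c = (k_d/k_2) L₀ e^(−k_d t_c) = (0.448/1.80) × 43.4 × e^(−0.448×0.7804) = 0.2489 × 43.4 × 0.7049 = 7.615 mg/L.
x_c = v t_c = 0.120 m/s × 0.7804 d × 86400 s/d = 8091 m ≈ 8.09 km.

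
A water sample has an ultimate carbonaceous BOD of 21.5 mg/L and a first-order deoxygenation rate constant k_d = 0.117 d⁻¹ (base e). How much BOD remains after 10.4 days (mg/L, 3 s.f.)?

L ≈ 6.37 mg/L

L_t = L₀ e^(−k_d t) = 21.5 × e^(−0.117×10.4) = 21.5 × 0.2962 = 6.368 mg/L.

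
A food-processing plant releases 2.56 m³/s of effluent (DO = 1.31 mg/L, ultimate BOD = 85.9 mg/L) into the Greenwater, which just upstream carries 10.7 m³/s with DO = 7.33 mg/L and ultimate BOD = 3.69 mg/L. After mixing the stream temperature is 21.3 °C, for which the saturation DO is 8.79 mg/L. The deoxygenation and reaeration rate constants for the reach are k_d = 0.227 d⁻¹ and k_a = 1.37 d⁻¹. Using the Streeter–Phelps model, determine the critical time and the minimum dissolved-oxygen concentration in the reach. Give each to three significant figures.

t_c ≈ 0.589 d; minimum DO ≈ 5.95 mg/L

Mixed DO = (10.7×7.33 + 2.56×1.31)/(10.7+2.56) = 81.78/13.26 = 6.168 mg/L.
Mixed L₀ = (10.7×3.69 + 2.56×85.9)/(13.26) = 259.4/13.26 = 19.56 mg/L.
Initial deficit D₀ = C_s − DO₀ = 8.79 − 6.168 = 2.622 mg/L.
t_c = (1/1.143) ln[(1.37/0.227)(1 − 2.622×1.143/(0.227×19.56))] = 0.8749 × ln(1.962) = 0.5895 d.
D_c = (0.227/1.37) × 19.56 × e^(−0.227×0.5895) = 0.1657 × 19.56 × 0.8748 = 2.835 mg/L.
Minimum DO = 8.79 − 2.835 = 5.955 mg/L.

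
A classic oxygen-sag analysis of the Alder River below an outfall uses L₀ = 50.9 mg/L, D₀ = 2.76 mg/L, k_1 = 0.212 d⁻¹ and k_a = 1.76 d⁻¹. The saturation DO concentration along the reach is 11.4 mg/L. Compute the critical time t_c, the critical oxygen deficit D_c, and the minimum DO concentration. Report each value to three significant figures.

t_c = [1/(k_a−k_1)] ln[(k_a/k_1)(1 − D₀(k_a−k_1)/(k_1 L₀))]
= [1/(1.76−0.212)] ln[(1.76/0.212)(1 − 2.76×1.548/(0.212×50.9))]
= (1/1.548) ln[8.302 × 0.6041] = 0.6460 × ln(5.015) = 0.6460 × 1.612 = 1.042 d.
D_c = (k_1/k_a) L₀ e^(−k_1 t_c) = (0.212/1.76) × 50.9 × e^(−0.212×1.042) = 0.1205 × 50.9 × 0.8019 = 4.916 mg/L.
Minimum DO = C_s − D_c = 11.4 − 4.916 = 6.484 mg/L.

t_c ≈ 1.04 d; D_c ≈ 4.92 mg/L; min DO ≈ 6.48 mg/L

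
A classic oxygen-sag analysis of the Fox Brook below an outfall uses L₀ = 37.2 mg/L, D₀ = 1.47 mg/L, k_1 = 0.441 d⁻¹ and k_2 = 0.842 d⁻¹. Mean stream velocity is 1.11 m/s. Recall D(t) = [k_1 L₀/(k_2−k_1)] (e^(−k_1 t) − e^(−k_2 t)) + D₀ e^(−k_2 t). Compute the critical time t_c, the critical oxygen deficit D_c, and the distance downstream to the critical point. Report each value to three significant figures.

t_c ≈ 1.52 d; D_c ≈ 9.96 mg/L; x_c ≈ 146 km

With k_2/k_1 = 1.909 and 1 − D₀(k_2−k_1)/(k_1 L₀) = 0.9641,
t_c = ln(1.909 × 0.9641) / (0.842 − 0.441) = ln(1.841) / 0.4010 = 0.6101/0.4010 = 1.522 d.
D_c = (k_1/k_2) L₀ e^(−k_1 t_c) = (0.441/0.842) × 37.2 × e^(−0.441×1.522) = 0.5238 × 37.2 × 0.5112 = 9.960 mg/L.
x_c = v t_c = 1.11 m/s × 1.522 d × 86400 s/d = 145900 m ≈ 146 km.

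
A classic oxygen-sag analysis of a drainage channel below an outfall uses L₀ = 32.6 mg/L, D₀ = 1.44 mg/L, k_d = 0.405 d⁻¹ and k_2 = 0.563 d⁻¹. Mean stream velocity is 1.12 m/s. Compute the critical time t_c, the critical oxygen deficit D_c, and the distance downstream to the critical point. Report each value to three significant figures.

t_c ≈ 1.97 d; D_c ≈ 10.5 mg/L; x_c ≈ 191 km

At the critical point dD/dt = 0, so k_d L₀ e^(−k_d t) = k_2 D. Substituting D(t) from the Streeter–Phelps equation and solving for t gives
t_c = ln[(k_2/k_d)(1 − D₀(k_2−k_d)/(k_d L₀))] / (k_2−k_d).
Here k_2−k_d = 0.1580 d⁻¹ and 1 − D₀(k_2−k_d)/(k_d L₀) = 1 − 1.44×0.1580/(0.405×32.6) = 0.9828, so
t_c = ln(1.390 × 0.9828) / 0.1580 = 0.3120 / 0.1580 = 1.975 d.
L(t_c) = L₀ e^(−k_d t_c) = 32.6 × 0.4494 = 14.65 mg/L, and at the critical point k_2 D_c = k_d L, so D_c = (0.405/0.563) × 14.65 = 10.54 mg/L.
x_c = v t_c = 1.12 m/s × 1.975 d × 86400 s/d = 191100 m ≈ 191 km.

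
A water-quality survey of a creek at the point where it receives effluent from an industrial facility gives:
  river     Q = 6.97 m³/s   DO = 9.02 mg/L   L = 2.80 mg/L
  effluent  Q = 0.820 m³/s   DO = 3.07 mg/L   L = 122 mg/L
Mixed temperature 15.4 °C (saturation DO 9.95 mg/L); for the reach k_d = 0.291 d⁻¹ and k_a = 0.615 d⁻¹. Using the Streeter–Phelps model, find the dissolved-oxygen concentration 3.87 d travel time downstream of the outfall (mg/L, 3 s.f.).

DO ≈ 6.61 mg/L

Mixed DO = (6.97×9.02 + 0.820×3.07)/(6.97+0.820) = 65.39/7.790 = 8.394 mg/L.
Mixed L₀ = (6.97×2.80 + 0.820×122)/(7.790) = 119.6/7.790 = 15.35 mg/L.
Initial deficit D₀ = C_s − DO₀ = 9.95 − 8.394 = 1.556 mg/L.
D(3.87) = [0.291×15.35/(0.615−0.291)](e^(−0.291×3.87) − e^(−0.615×3.87)) + 1.556 e^(−0.615×3.87)
= 13.78 × (0.3243 − 0.09255) + 1.556 × 0.09255 = 3.338 mg/L.
DO = 9.95 − 3.338 = 6.612 mg/L.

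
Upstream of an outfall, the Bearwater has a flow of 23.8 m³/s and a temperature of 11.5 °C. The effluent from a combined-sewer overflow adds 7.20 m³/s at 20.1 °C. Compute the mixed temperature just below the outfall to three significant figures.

Flow-weighted mixing: C = (Q_r C_r + Q_w C_w)/(Q_r + Q_w)
= (23.8×11.5 + 7.20×20.1)/(23.8 + 7.20) = 418.4/31.00 = 13.50 °C.

13.5 °C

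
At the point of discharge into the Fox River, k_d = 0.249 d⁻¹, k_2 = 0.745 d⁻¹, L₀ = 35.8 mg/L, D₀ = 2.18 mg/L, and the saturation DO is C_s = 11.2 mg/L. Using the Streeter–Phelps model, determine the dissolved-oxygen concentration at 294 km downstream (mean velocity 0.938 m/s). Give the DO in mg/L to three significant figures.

Travel time t = x/v = 294 km / (0.938 m/s) = 294000 m / 0.938 m/s = 313400 s = 3.628 d.
k_d L₀/(k_2−k_d) = 0.249×35.8/(0.745−0.249) = 8.914/0.4960 = 17.97 mg/L.
e^(−k_d t) = e^(−0.249×3.628) = 0.4052; e^(−k_2 t) = e^(−0.745×3.628) = 0.06703.
D = 17.97 × (0.4052 − 0.06703) + 2.18 × 0.06703 = 6.078 + 0.1461 = 6.224 mg/L.
DO = C_s − D = 11.2 − 6.224 = 4.976 mg/L.

DO ≈ 4.98 mg/L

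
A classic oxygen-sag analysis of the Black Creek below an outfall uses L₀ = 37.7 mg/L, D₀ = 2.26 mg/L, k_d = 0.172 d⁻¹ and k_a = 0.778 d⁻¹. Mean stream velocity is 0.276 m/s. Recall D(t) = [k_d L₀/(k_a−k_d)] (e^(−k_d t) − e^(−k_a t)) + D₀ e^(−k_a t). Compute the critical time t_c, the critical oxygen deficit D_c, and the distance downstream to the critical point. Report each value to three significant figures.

At the critical point dD/dt = 0, so k_d L₀ e^(−k_d t) = k_a D. Substituting D(t) from the Streeter–Phelps equation and solving for t gives
t_c = ln[(k_a/k_d)(1 − D₀(k_a−k_d)/(k_d L₀))] / (k_a−k_d).
Here k_a−k_d = 0.6060 d⁻¹ and 1 − D₀(k_a−k_d)/(k_d L₀) = 1 − 2.26×0.6060/(0.172×37.7) = 0.7888, so
t_c = ln(4.523 × 0.7888) / 0.6060 = 1.272 / 0.6060 = 2.099 d.
L(t_c) = L₀ e^(−k_d t_c) = 37.7 × 0.6970 = 26.28 mg/L, and at the critical point k_a D_c = k_d L, so D_c = (0.172/0.778) × 26.28 = 5.809 mg/L.
x_c = v t_c = 0.276 m/s × 2.099 d × 86400 s/d = 50050 m ≈ 50.1 km.

t_c ≈ 2.10 d; D_c ≈ 5.81 mg/L; x_c ≈ 50.1 km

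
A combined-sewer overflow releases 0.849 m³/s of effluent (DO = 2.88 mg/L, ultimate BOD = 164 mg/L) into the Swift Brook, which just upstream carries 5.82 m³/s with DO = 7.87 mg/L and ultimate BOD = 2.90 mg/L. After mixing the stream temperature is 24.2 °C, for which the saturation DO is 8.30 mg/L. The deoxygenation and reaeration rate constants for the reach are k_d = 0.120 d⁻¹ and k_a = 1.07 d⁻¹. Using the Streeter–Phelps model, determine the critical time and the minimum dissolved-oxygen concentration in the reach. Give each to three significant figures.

t_c ≈ 1.83 d; minimum DO ≈ 6.19 mg/L

Mixed DO = (5.82×7.87 + 0.849×2.88)/(5.82+0.849) = 48.25/6.669 = 7.235 mg/L.
Mixed L₀ = (5.82×2.90 + 0.849×164)/(6.669) = 156.1/6.669 = 23.41 mg/L.
Initial deficit D₀ = C_s − DO₀ = 8.30 − 7.235 = 1.065 mg/L.
t_c = (1/0.9500) ln[(1.07/0.120)(1 − 1.065×0.9500/(0.120×23.41))] = 1.053 × ln(5.704) = 1.833 d.
D_c = (0.120/1.07) × 23.41 × e^(−0.120×1.833) = 0.1121 × 23.41 × 0.8026 = 2.107 mg/L.
Minimum DO = 8.30 − 2.107 = 6.193 mg/L.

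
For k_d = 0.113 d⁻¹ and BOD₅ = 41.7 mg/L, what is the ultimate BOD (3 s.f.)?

BOD₅ = L₀(1 − e^(−5k_d)) ⇒ L₀ = BOD₅ / (1 − e^(−5×0.113))
= 41.7 / (1 − 0.5684) = 41.7 / 0.4316 = 96.61 mg/L.

L₀ ≈ 96.6 mg/L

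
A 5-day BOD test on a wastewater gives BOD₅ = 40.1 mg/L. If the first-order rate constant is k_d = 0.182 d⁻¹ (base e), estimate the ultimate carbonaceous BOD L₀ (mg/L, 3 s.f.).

BOD₅ = L₀(1 − e^(−5k_d)) ⇒ L₀ = BOD₅ / (1 − e^(−5×0.182))
= 40.1 / (1 − 0.4025) = 40.1 / 0.5975 = 67.12 mg/L.

L₀ ≈ 67.1 mg/L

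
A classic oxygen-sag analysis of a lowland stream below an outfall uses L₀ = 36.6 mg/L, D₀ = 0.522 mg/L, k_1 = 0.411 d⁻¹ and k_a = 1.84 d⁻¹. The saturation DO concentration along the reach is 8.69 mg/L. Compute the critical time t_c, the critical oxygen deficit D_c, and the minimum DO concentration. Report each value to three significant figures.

At the critical point dD/dt = 0, so k_1 L₀ e^(−k_1 t) = k_a D. Substituting D(t) from the Streeter–Phelps equation and solving for t gives
t_c = ln[(k_a/k_1)(1 − D₀(k_a−k_1)/(k_1 L₀))] / (k_a−k_1).
Here k_a−k_1 = 1.429 d⁻¹ and 1 − D₀(k_a−k_1)/(k_1 L₀) = 1 − 0.522×1.429/(0.411×36.6) = 0.9504, so
t_c = ln(4.477 × 0.9504) / 1.429 = 1.448 / 1.429 = 1.013 d.
D_c = (k_1/k_a) L₀ e^(−k_1 t_c) = (0.411/1.84) × 36.6 × e^(−0.411×1.013) = 0.2234 × 36.6 × 0.6594 = 5.390 mg/L.
Minimum DO = C_s − D_c = 8.69 − 5.390 = 3.300 mg/L.

t_c ≈ 1.01 d; D_c ≈ 5.39 mg/L; min DO ≈ 3.30 mg/L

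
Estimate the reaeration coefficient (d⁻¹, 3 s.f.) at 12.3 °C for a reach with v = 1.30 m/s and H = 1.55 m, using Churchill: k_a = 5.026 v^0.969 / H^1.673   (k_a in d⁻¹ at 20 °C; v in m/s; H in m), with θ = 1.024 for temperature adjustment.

k_a ≈ 2.59 d⁻¹

k_a(20) = 5.026 × 1.30^0.969 / 1.55^1.673 = 5.026 × 1.289 / 2.082 = 3.113 d⁻¹.
k_a(12.3) = 3.113 × 1.024^(12.3−20) = 3.113 × 0.8331 = 2.594 d⁻¹.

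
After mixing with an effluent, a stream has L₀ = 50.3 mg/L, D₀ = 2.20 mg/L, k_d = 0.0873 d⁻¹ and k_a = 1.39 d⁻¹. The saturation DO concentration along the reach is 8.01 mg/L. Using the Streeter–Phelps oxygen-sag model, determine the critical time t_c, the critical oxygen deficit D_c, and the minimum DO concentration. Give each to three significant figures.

t_c = [1/(k_a−k_d)] ln[(k_a/k_d)(1 − D₀(k_a−k_d)/(k_d L₀))]
= [1/(1.39−0.0873)] ln[(1.39/0.0873)(1 − 2.20×1.303/(0.0873×50.3))]
= (1/1.303) ln[15.92 × 0.3473] = 0.7676 × ln(5.530) = 0.7676 × 1.710 = 1.313 d.
D_c = (k_d/k_a) L₀ e^(−k_d t_c) = (0.0873/1.39) × 50.3 × e^(−0.0873×1.313) = 0.06281 × 50.3 × 0.8917 = 2.817 mg/L.
Minimum DO = C_s − D_c = 8.01 − 2.817 = 5.193 mg/L.

t_c ≈ 1.31 d; D_c ≈ 2.82 mg/L; min DO ≈ 5.19 mg/L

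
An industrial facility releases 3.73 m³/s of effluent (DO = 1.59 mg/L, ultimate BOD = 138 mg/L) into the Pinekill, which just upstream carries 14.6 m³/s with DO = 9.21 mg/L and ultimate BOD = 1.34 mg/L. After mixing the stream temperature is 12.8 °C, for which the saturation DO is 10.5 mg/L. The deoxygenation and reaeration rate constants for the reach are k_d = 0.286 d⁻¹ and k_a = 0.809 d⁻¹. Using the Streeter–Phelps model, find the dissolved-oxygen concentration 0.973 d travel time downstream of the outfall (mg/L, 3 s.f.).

Mixed DO = (14.6×9.21 + 3.73×1.59)/(14.6+3.73) = 140.4/18.33 = 7.659 mg/L.
Mixed L₀ = (14.6×1.34 + 3.73×138)/(18.33) = 534.3/18.33 = 29.15 mg/L.
Initial deficit D₀ = C_s − DO₀ = 10.5 − 7.659 = 2.841 mg/L.
D(0.973) = [0.286×29.15/(0.809−0.286)](e^(−0.286×0.973) − e^(−0.809×0.973)) + 2.841 e^(−0.809×0.973)
= 15.94 × (0.7571 − 0.4551) + 2.841 × 0.4551 = 6.106 mg/L.
DO = 10.5 − 6.106 = 4.394 mg/L.

DO ≈ 4.39 mg/L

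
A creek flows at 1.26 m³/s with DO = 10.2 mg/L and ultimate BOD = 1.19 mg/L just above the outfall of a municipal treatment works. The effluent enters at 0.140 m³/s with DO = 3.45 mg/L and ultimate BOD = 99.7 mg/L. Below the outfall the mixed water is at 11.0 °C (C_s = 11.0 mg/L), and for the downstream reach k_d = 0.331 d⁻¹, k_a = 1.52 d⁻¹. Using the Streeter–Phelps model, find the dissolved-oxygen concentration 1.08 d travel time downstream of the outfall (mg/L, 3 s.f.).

DO ≈ 9.16 mg/L

Mixed DO = (1.26×10.2 + 0.140×3.45)/(1.26+0.140) = 13.33/1.400 = 9.525 mg/L.
Mixed L₀ = (1.26×1.19 + 0.140×99.7)/(1.400) = 15.46/1.400 = 11.04 mg/L.
Initial deficit D₀ = C_s − DO₀ = 11.0 − 9.525 = 1.475 mg/L.
D(1.08) = [0.331×11.04/(1.52−0.331)](e^(−0.331×1.08) − e^(−1.52×1.08)) + 1.475 e^(−1.52×1.08)
= 3.074 × (0.6994 − 0.1937) + 1.475 × 0.1937 = 1.840 mg/L.
DO = 11.0 − 1.840 = 9.160 mg/L.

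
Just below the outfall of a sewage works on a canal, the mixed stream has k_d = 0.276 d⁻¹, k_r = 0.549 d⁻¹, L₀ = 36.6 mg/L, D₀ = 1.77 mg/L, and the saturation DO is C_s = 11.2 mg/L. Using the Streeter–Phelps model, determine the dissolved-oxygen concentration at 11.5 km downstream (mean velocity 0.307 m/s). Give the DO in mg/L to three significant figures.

DO ≈ 6.14 mg/L

Travel time t = x/v = 11.5 km / (0.307 m/s) = 11500 m / 0.307 m/s = 37460 s = 0.4336 d.
k_d L₀/(k_r−k_d) = 0.276×36.6/(0.549−0.276) = 10.10/0.2730 = 37.00 mg/L.
e^(−k_d t) = e^(−0.276×0.4336) = 0.8872; e^(−k_r t) = e^(−0.549×0.4336) = 0.7882.
D = 37.00 × (0.8872 − 0.7882) + 1.77 × 0.7882 = 3.665 + 1.395 = 5.060 mg/L.
DO = C_s − D = 11.2 − 5.060 = 6.140 mg/L.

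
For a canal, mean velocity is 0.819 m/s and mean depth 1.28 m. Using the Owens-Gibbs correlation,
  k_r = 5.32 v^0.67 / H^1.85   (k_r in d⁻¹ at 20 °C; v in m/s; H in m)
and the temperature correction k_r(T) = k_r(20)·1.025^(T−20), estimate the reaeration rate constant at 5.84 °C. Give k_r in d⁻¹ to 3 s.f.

k_r ≈ 2.08 d⁻¹

k_r(20) = 5.32 × 0.819^0.67 / 1.28^1.85 = 5.32 × 0.8748 / 1.579 = 2.948 d⁻¹.
k_r(5.84) = 2.948 × 1.025^(5.84−20) = 2.948 × 0.7049 = 2.078 d⁻¹.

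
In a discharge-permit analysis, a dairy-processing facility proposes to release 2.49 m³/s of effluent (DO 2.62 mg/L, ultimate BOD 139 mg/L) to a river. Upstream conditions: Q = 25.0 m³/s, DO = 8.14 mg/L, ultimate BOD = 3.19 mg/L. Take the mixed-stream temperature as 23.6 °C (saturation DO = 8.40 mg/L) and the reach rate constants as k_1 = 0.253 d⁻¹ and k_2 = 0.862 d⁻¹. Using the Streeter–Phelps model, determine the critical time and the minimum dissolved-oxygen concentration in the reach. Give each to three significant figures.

t_c ≈ 1.81 d; minimum DO ≈ 5.52 mg/L

Mixed DO = (25.0×8.14 + 2.49×2.62)/(25.0+2.49) = 210.0/27.49 = 7.640 mg/L.
Mixed L₀ = (25.0×3.19 + 2.49×139)/(27.49) = 425.9/27.49 = 15.49 mg/L.
Initial deficit D₀ = C_s − DO₀ = 8.40 − 7.640 = 0.7600 mg/L.
t_c = (1/0.6090) ln[(0.862/0.253)(1 − 0.7600×0.6090/(0.253×15.49))] = 1.642 × ln(3.005) = 1.807 d.
D_c = (0.253/0.862) × 15.49 × e^(−0.253×1.807) = 0.2935 × 15.49 × 0.6331 = 2.879 mg/L.
Minimum DO = 8.40 − 2.879 = 5.521 mg/L.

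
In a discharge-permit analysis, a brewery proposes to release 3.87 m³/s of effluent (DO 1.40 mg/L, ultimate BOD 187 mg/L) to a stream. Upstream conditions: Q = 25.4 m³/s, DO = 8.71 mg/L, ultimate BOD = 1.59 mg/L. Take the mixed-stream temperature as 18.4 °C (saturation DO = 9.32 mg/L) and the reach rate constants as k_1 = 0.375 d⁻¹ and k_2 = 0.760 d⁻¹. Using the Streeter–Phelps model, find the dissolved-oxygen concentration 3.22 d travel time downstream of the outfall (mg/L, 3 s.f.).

Mixed DO = (25.4×8.71 + 3.87×1.40)/(25.4+3.87) = 226.7/29.27 = 7.743 mg/L.
Mixed L₀ = (25.4×1.59 + 3.87×187)/(29.27) = 764.1/29.27 = 26.10 mg/L.
Initial deficit D₀ = C_s − DO₀ = 9.32 − 7.743 = 1.577 mg/L.
D(3.22) = [0.375×26.10/(0.760−0.375)](e^(−0.375×3.22) − e^(−0.760×3.22)) + 1.577 e^(−0.760×3.22)
= 25.43 × (0.2989 − 0.08654) + 1.577 × 0.08654 = 5.537 mg/L.
DO = 9.32 − 5.537 = 3.783 mg/L.

DO ≈ 3.78 mg/L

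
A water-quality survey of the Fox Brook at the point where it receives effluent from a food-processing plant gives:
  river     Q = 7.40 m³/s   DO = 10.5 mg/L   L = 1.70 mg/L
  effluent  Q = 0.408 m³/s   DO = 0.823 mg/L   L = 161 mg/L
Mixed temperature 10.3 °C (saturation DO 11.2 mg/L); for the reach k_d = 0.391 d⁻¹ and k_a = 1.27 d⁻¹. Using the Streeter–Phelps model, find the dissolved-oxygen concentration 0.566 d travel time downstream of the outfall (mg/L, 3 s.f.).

DO ≈ 9.21 mg/L

Mixed DO = (7.40×10.5 + 0.408×0.823)/(7.40+0.408) = 78.04/7.808 = 9.994 mg/L.
Mixed L₀ = (7.40×1.70 + 0.408×161)/(7.808) = 78.27/7.808 = 10.02 mg/L.
Initial deficit D₀ = C_s − DO₀ = 11.2 − 9.994 = 1.206 mg/L.
D(0.566) = [0.391×10.02/(1.27−0.391)](e^(−0.391×0.566) − e^(−1.27×0.566)) + 1.206 e^(−1.27×0.566)
= 4.459 × (0.8015 − 0.4873) + 1.206 × 0.4873 = 1.988 mg/L.
DO = 11.2 − 1.988 = 9.212 mg/L.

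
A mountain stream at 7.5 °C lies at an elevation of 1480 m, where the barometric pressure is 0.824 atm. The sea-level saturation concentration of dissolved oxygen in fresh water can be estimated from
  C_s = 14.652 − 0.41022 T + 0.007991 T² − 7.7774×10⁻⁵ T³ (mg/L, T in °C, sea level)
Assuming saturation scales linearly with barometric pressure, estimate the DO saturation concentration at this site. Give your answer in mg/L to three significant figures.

C_s ≈ 9.88 mg/L

At sea level: C_s = 14.652 − 0.41022×7.5 + 0.007991×7.5² − 7.7774×10⁻⁵×7.5³ = 11.99 mg/L.
Pressure correction: C_s' = 11.99 × 0.824 = 9.881 mg/L.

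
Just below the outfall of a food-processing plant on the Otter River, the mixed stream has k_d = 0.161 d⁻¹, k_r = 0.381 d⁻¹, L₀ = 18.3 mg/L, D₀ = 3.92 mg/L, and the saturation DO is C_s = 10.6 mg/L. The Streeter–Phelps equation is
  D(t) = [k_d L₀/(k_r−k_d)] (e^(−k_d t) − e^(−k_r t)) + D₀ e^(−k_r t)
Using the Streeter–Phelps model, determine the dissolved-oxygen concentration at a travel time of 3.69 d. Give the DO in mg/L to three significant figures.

DO ≈ 5.53 mg/L

k_d L₀/(k_r−k_d) = 0.161×18.3/(0.381−0.161) = 2.946/0.2200 = 13.39 mg/L.
e^(−k_d t) = e^(−0.161×3.690) = 0.5521; e^(−k_r t) = e^(−0.381×3.690) = 0.2451.
D = 13.39 × (0.5521 − 0.2451) + 3.92 × 0.2451 = 4.110 + 0.9610 = 5.071 mg/L.
DO = C_s − D = 10.6 − 5.071 = 5.529 mg/L.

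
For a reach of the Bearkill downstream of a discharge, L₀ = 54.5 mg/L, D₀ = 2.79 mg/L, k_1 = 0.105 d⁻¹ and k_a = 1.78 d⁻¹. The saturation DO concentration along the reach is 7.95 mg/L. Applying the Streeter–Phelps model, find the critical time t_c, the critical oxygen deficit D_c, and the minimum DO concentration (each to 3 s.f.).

t_c ≈ 0.677 d; D_c ≈ 2.99 mg/L; min DO ≈ 4.96 mg/L

With k_a/k_1 = 16.95 and 1 − D₀(k_a−k_1)/(k_1 L₀) = 0.1834,
t_c = ln(16.95 × 0.1834) / (1.78 − 0.105) = ln(3.108) / 1.675 = 1.134/1.675 = 0.6771 d.
D_c = (k_1/k_a) L₀ e^(−k_1 t_c) = (0.105/1.78) × 54.5 × e^(−0.105×0.6771) = 0.05899 × 54.5 × 0.9314 = 2.994 mg/L.
Minimum DO = C_s − D_c = 7.95 − 2.994 = 4.956 mg/L.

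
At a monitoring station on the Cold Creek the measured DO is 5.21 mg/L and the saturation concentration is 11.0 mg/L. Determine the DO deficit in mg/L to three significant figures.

D ≈ 5.79 mg/L

D = C_s − C = 11.0 − 5.21 = 5.79 mg/L.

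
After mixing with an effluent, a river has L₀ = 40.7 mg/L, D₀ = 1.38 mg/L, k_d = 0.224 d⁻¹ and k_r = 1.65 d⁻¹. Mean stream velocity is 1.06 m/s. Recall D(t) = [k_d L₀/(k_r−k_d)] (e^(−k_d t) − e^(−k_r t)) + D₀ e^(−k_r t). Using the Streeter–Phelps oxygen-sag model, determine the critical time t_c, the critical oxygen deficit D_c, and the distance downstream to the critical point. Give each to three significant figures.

t_c = [1/(k_r−k_d)] ln[(k_r/k_d)(1 − D₀(k_r−k_d)/(k_d L₀))]
= [1/(1.65−0.224)] ln[(1.65/0.224)(1 − 1.38×1.426/(0.224×40.7))]
= (1/1.426) ln[7.366 × 0.7841] = 0.7013 × ln(5.776) = 0.7013 × 1.754 = 1.230 d.
L(t_c) = L₀ e^(−k_d t_c) = 40.7 × 0.7592 = 30.90 mg/L, and at the critical point k_r D_c = k_d L, so D_c = (0.224/1.65) × 30.90 = 4.195 mg/L.
x_c = v t_c = 1.06 m/s × 1.230 d × 86400 s/d = 112600 m ≈ 113 km.

t_c ≈ 1.23 d; D_c ≈ 4.19 mg/L; x_c ≈ 113 km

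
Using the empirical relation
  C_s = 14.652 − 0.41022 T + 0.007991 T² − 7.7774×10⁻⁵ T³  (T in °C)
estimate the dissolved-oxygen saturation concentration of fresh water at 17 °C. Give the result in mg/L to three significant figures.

C_s ≈ 9.61 mg/L

C_s = 14.652 − 0.41022×17 + 0.007991×17² − 7.7774×10⁻⁵×17³ = 9.606 mg/L.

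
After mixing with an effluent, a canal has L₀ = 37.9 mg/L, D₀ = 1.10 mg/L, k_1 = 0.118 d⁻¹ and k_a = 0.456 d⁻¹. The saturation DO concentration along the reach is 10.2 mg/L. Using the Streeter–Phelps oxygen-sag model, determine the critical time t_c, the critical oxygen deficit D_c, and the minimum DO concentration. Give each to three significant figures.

t_c ≈ 3.74 d; D_c ≈ 6.31 mg/L; min DO ≈ 3.89 mg/L

t_c = [1/(k_a−k_1)] ln[(k_a/k_1)(1 − D₀(k_a−k_1)/(k_1 L₀))]
= [1/(0.456−0.118)] ln[(0.456/0.118)(1 − 1.10×0.3380/(0.118×37.9))]
= (1/0.3380) ln[3.864 × 0.9169] = 2.959 × ln(3.543) = 2.959 × 1.265 = 3.743 d.
L(t_c) = L₀ e^(−k_1 t_c) = 37.9 × 0.6430 = 24.37 mg/L, and at the critical point k_a D_c = k_1 L, so D_c = (0.118/0.456) × 24.37 = 6.306 mg/L.
Minimum DO = C_s − D_c = 10.2 − 6.306 = 3.894 mg/L.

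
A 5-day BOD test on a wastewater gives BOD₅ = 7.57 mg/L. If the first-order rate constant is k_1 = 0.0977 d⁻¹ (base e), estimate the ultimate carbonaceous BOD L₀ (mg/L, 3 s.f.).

BOD₅ = L₀(1 − e^(−5k_1)) ⇒ L₀ = BOD₅ / (1 − e^(−5×0.0977))
= 7.57 / (1 − 0.6135) = 7.57 / 0.3865 = 19.59 mg/L.

L₀ ≈ 19.6 mg/L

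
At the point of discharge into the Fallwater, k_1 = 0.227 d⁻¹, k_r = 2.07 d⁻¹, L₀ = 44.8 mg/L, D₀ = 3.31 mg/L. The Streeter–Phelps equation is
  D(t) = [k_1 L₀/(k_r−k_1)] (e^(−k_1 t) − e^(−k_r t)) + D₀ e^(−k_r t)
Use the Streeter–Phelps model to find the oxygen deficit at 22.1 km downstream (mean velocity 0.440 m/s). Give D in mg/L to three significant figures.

Travel time t = x/v = 22.1 km / (0.440 m/s) = 22100 m / 0.440 m/s = 50230 s = 0.5813 d.
k_1 L₀/(k_r−k_1) = 0.227×44.8/(2.07−0.227) = 10.17/1.843 = 5.518 mg/L.
e^(−k_1 t) = e^(−0.227×0.5813) = 0.8764; e^(−k_r t) = e^(−2.07×0.5813) = 0.3002.
D = 5.518 × (0.8764 − 0.3002) + 3.31 × 0.3002 = 3.179 + 0.9936 = 4.173 mg/L.

D ≈ 4.17 mg/L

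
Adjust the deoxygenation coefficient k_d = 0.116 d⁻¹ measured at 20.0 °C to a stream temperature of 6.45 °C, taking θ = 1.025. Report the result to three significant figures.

k_d ≈ 0.0830 d⁻¹

k_d(T₂) = k_d(T₁) · θ^(T₂−T₁) = 0.116 × 1.025^(6.45−20.0)
= 0.116 × 1.025^-13.6 = 0.116 × 0.7156 = 0.08301 d⁻¹.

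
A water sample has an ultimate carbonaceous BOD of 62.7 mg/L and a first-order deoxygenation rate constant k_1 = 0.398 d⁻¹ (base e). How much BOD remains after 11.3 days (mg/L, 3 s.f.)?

L ≈ 0.698 mg/L

L_t = L₀ e^(−k_1 t) = 62.7 × e^(−0.398×11.3) = 62.7 × 0.01114 = 0.6983 mg/L.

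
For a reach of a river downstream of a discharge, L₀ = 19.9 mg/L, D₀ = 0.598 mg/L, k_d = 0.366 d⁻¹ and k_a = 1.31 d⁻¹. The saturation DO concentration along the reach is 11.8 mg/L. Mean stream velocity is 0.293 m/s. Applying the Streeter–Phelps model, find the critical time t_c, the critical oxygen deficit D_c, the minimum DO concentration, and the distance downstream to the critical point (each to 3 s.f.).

At the critical point dD/dt = 0, so k_d L₀ e^(−k_d t) = k_a D. Substituting D(t) from the Streeter–Phelps equation and solving for t gives
t_c = ln[(k_a/k_d)(1 − D₀(k_a−k_d)/(k_d L₀))] / (k_a−k_d).
Here k_a−k_d = 0.9440 d⁻¹ and 1 − D₀(k_a−k_d)/(k_d L₀) = 1 − 0.598×0.9440/(0.366×19.9) = 0.9225, so
t_c = ln(3.579 × 0.9225) / 0.9440 = 1.194 / 0.9440 = 1.265 d.
D_c = (k_d/k_a) L₀ e^(−k_d t_c) = (0.366/1.31) × 19.9 × e^(−0.366×1.265) = 0.2794 × 19.9 × 0.6293 = 3.499 mg/L.
Minimum DO = C_s − D_c = 11.8 − 3.499 = 8.301 mg/L.
x_c = v t_c = 0.293 m/s × 1.265 d × 86400 s/d = 32030 m ≈ 32.0 km.

t_c ≈ 1.27 d; D_c ≈ 3.50 mg/L; min DO ≈ 8.30 mg/L; x_c ≈ 32.0 km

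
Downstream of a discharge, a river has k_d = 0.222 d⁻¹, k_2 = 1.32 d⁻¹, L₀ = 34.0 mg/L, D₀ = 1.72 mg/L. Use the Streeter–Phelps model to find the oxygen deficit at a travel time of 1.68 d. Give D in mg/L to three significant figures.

D ≈ 4.17 mg/L

k_d L₀/(k_2−k_d) = 0.222×34.0/(1.32−0.222) = 7.548/1.098 = 6.874 mg/L.
e^(−k_d t) = e^(−0.222×1.680) = 0.6887; e^(−k_2 t) = e^(−1.32×1.680) = 0.1089.
D = 6.874 × (0.6887 − 0.1089) + 1.72 × 0.1089 = 3.986 + 0.1873 = 4.173 mg/L.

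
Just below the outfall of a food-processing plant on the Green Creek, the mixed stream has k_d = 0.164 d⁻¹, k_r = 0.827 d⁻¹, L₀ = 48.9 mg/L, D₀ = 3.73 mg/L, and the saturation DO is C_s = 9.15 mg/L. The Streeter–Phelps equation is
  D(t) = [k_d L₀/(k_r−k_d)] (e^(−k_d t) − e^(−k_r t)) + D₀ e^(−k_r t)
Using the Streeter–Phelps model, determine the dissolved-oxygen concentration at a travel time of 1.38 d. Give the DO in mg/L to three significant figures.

DO ≈ 2.18 mg/L

k_d L₀/(k_r−k_d) = 0.164×48.9/(0.827−0.164) = 8.020/0.6630 = 12.10 mg/L.
e^(−k_d t) = e^(−0.164×1.380) = 0.7975; e^(−k_r t) = e^(−0.827×1.380) = 0.3194.
D = 12.10 × (0.7975 − 0.3194) + 3.73 × 0.3194 = 5.782 + 1.191 = 6.974 mg/L.
DO = C_s − D = 9.15 − 6.974 = 2.176 mg/L.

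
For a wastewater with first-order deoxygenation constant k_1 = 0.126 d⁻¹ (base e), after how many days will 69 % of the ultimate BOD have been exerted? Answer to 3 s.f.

t ≈ 9.30 d

y/L₀ = 1 − e^(−k_1 t) = 0.69 ⇒ e^(−k_1 t) = 0.310
t = −ln(0.310) / 0.126 = 1.171 / 0.126 = 9.295 d.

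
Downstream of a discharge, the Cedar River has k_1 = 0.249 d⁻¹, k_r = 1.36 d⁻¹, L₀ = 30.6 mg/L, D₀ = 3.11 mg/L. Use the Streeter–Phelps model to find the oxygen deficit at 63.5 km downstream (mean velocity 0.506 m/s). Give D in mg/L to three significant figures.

Travel time t = x/v = 63.5 km / (0.506 m/s) = 63500 m / 0.506 m/s = 125500 s = 1.452 d.
k_1 L₀/(k_r−k_1) = 0.249×30.6/(1.36−0.249) = 7.619/1.111 = 6.858 mg/L.
e^(−k_1 t) = e^(−0.249×1.452) = 0.6965; e^(−k_r t) = e^(−1.36×1.452) = 0.1387.
D = 6.858 × (0.6965 − 0.1387) + 3.11 × 0.1387 = 3.826 + 0.4314 = 4.257 mg/L.

D ≈ 4.26 mg/L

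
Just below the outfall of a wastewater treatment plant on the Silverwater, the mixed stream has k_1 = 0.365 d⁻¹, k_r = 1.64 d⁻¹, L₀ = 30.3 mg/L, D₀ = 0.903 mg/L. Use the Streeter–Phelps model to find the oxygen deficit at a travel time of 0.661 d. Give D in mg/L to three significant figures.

D ≈ 4.19 mg/L

k_1 L₀/(k_r−k_1) = 0.365×30.3/(1.64−0.365) = 11.06/1.275 = 8.674 mg/L.
e^(−k_1 t) = e^(−0.365×0.6610) = 0.7856; e^(−k_r t) = e^(−1.64×0.6610) = 0.3382.
D = 8.674 × (0.7856 − 0.3382) + 0.903 × 0.3382 = 3.881 + 0.3054 = 4.186 mg/L.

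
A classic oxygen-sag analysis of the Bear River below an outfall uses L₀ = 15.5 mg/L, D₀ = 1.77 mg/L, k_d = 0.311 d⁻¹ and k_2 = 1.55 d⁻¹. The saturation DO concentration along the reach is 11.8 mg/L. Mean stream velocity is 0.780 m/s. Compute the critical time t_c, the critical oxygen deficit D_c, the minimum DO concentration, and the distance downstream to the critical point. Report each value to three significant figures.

With k_2/k_d = 4.984 and 1 − D₀(k_2−k_d)/(k_d L₀) = 0.5451,
t_c = ln(4.984 × 0.5451) / (1.55 − 0.311) = ln(2.717) / 1.239 = 0.9994/1.239 = 0.8066 d.
L(t_c) = L₀ e^(−k_d t_c) = 15.5 × 0.7781 = 12.06 mg/L, and at the critical point k_2 D_c = k_d L, so D_c = (0.311/1.55) × 12.06 = 2.420 mg/L.
Minimum DO = C_s − D_c = 11.8 − 2.420 = 9.380 mg/L.
x_c = v t_c = 0.780 m/s × 0.8066 d × 86400 s/d = 54360 m ≈ 54.4 km.

t_c ≈ 0.807 d; D_c ≈ 2.42 mg/L; min DO ≈ 9.38 mg/L; x_c ≈ 54.4 km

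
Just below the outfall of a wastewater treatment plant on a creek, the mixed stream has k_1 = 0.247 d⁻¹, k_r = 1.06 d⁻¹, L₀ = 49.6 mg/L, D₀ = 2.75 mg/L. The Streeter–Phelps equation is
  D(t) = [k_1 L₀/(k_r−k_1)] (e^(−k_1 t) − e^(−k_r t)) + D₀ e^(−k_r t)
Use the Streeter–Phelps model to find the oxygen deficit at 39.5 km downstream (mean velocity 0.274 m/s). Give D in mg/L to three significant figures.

Travel time t = x/v = 39.5 km / (0.274 m/s) = 39500 m / 0.274 m/s = 144200 s = 1.669 d.
k_1 L₀/(k_r−k_1) = 0.247×49.6/(1.06−0.247) = 12.25/0.8130 = 15.07 mg/L.
e^(−k_1 t) = e^(−0.247×1.669) = 0.6622; e^(−k_r t) = e^(−1.06×1.669) = 0.1706.
D = 15.07 × (0.6622 − 0.1706) + 2.75 × 0.1706 = 7.409 + 0.4691 = 7.878 mg/L.

D ≈ 7.88 mg/L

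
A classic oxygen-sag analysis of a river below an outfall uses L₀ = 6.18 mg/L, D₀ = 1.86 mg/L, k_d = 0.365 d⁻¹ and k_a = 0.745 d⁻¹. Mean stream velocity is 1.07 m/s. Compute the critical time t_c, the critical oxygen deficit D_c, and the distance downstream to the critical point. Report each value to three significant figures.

t_c ≈ 0.888 d; D_c ≈ 2.19 mg/L; x_c ≈ 82.1 km

t_c = [1/(k_a−k_d)] ln[(k_a/k_d)(1 − D₀(k_a−k_d)/(k_d L₀))]
= [1/(0.745−0.365)] ln[(0.745/0.365)(1 − 1.86×0.3800/(0.365×6.18))]
= (1/0.3800) ln[2.041 × 0.6867] = 2.632 × ln(1.402) = 2.632 × 0.3376 = 0.8883 d.
L(t_c) = L₀ e^(−k_d t_c) = 6.18 × 0.7231 = 4.469 mg/L, and at the critical point k_a D_c = k_d L, so D_c = (0.365/0.745) × 4.469 = 2.189 mg/L.
x_c = v t_c = 1.07 m/s × 0.8883 d × 86400 s/d = 82130 m ≈ 82.1 km.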